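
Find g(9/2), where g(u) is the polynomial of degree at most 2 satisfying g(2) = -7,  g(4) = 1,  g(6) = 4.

L_0(9/2) = (1/2)·(-3/2)/[(-2)·(-4)] = -3/32
L_1(9/2) = (5/2)·(-3/2)/[(2)·(-2)] = 15/16
L_2(9/2) = (5/2)·(1/2)/[(4)·(2)] = 5/32
Sum: (-7)·(-3/32) + 1·(15/16) + 4·(5/32) = 71/32

71/32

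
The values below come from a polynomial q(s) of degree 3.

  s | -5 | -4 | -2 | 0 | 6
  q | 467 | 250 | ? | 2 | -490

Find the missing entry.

The 4 known values determine q uniquely (degree ≤ 3).
L_0(-2) = (2)·(-2)·(-8)/[(-1)·(-5)·(-11)] = -32/55
L_1(-2) = (3)·(-2)·(-8)/[(1)·(-4)·(-10)] = 6/5
L_2(-2) = (3)·(2)·(-8)/[(5)·(4)·(-6)] = 2/5
L_3(-2) = (3)·(2)·(-2)/[(11)·(10)·(6)] = -1/55
Sum: 467·(-32/55) + 250·(6/5) + 2·(2/5) + (-490)·(-1/55) = 38

38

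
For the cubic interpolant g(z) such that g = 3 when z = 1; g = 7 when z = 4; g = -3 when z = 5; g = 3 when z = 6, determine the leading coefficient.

L_0(z) = (z - 4)(z - 5)(z - 6) / [-60] = -(1/60)z^3 + (1/4)z^2 - (37/30)z + 2
L_1(z) = (z - 1)(z - 5)(z - 6) / [6] = (1/6)z^3 - 2z^2 + (41/6)z - 5
L_2(z) = (z - 1)(z - 4)(z - 6) / [-4] = -(1/4)z^3 + (11/4)z^2 - (17/2)z + 6
L_3(z) = (z - 1)(z - 4)(z - 5) / [10] = (1/10)z^3 - z^2 + (29/10)z - 2
g(z) = 3·L_0 + 7·L_1 + (-3)·L_2 + 3·L_3
Only the coefficient of z^3 is needed; take it from each L_i and combine:
3·(-1/60) + 7·(1/6) + (-3)·(-1/4) + 3·(1/10) = 13/6

13/6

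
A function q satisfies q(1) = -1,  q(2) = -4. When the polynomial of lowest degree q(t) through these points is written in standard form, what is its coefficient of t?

Build the Lagrange basis polynomials:
L_0(t) = (t - 2) / [-1] = -t + 2
L_1(t) = (t - 1) / [1] = t - 1
q(t) = (-1)·L_0 + (-4)·L_1
Only the coefficient of t is needed; take it from each L_i and combine:
(-1)·(-1) + (-4)·(1) = -3

-3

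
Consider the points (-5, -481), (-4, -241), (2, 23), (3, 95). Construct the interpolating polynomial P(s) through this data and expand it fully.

L_0(s) = (s + 4)(s - 2)(s - 3) / [-56] = -(1/56)s^3 + (1/56)s^2 + (1/4)s - 3/7
L_1(s) = (s + 5)(s - 2)(s - 3) / [42] = (1/42)s^3 - (19/42)s + 5/7
L_2(s) = (s + 5)(s + 4)(s - 3) / [-42] = -(1/42)s^3 - (1/7)s^2 + (1/6)s + 10/7
L_3(s) = (s + 5)(s + 4)(s - 2) / [56] = (1/56)s^3 + (1/8)s^2 + (1/28)s - 5/7
P(s) = (-481)·L_0 + (-241)·L_1 + 23·L_2 + 95·L_3
  (-481)·L_0(s) = (481/56)s^3 - (481/56)s^2 - (481/4)s + 1443/7
  (-241)·L_1(s) = -(241/42)s^3 + (4579/42)s - 1205/7
  23·L_2(s) = -(23/42)s^3 - (23/7)s^2 + (23/6)s + 230/7
  95·L_3(s) = (95/56)s^3 + (95/8)s^2 + (95/28)s - 475/7
Adding term by term: 4s^3 - 4s - 1

P(s) = 4s^3 - 4s - 1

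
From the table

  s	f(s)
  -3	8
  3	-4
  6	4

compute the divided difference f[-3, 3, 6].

f[-3,3] = (-4 - 8) / (3 - (-3)) = -2
f[3,6] = (4 - (-4)) / (6 - 3) = 8/3
f[-3,3,6] = (8/3 - (-2)) / (6 - (-3)) = 14/27

14/27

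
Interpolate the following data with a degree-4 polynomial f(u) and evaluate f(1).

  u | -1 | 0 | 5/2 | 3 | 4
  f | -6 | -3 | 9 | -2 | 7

Using Newton's divided-difference form:
f[-1,0] = (-3 - (-6)) / (0 - (-1)) = 3
f[0,5/2] = (9 - (-3)) / (5/2 - 0) = 24/5
f[5/2,3] = (-2 - 9) / (3 - 5/2) = -22
f[3,4] = (7 - (-2)) / (4 - 3) = 9
f[-1,0,5/2] = (24/5 - 3) / (5/2 - (-1)) = 18/35
f[0,5/2,3] = (-22 - 24/5) / (3 - 0) = -134/15
f[5/2,3,4] = (9 - (-22)) / (4 - 5/2) = 62/3
f[-1,0,5/2,3] = (-134/15 - 18/35) / (3 - (-1)) = -248/105
f[0,5/2,3,4] = (62/3 - (-134/15)) / (4 - 0) = 37/5
f[-1,0,5/2,3,4] = (37/5 - (-248/105)) / (4 - (-1)) = 41/21
f(1) = -6 + 3·(2) + (18/35)·(2)·(1) + (-248/105)·(2)·(1)·(-3/2) + (41/21)·(2)·(1)·(-3/2)·(-2) = 694/35

694/35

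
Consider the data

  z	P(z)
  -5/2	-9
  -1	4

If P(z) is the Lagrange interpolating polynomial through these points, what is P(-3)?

Evaluate each Lagrange basis at z = -3:
L_0(-3) = (-2)/[(-3/2)] = 4/3
L_1(-3) = (-1/2)/[(3/2)] = -1/3
Sum: (-9)·(4/3) + 4·(-1/3) = -40/3

-40/3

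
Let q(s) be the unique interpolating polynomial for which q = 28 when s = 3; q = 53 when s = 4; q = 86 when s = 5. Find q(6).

Evaluate each Lagrange basis at s = 6:
L_0(6) = (2)·(1)/[(-1)·(-2)] = 1
L_1(6) = (3)·(1)/[(1)·(-1)] = -3
L_2(6) = (3)·(2)/[(2)·(1)] = 3
Sum: 28·(1) + 53·(-3) + 86·(3) = 127

127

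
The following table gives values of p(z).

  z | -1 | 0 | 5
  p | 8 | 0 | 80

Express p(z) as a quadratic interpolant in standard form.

Newton's divided differences:
p[-1,0] = (0 - 8) / (0 - (-1)) = -8
p[0,5] = (80 - 0) / (5 - 0) = 16
p[-1,0,5] = (16 - (-8)) / (5 - (-1)) = 4
p(z) = 8 + (-8)·(z + 1) + 4·(z + 1)z
Expanding: p(z) = 4z^2 - 4z

p(z) = 4z^2 - 4z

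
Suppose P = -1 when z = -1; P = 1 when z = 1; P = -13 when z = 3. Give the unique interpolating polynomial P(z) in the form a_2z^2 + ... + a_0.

Build the Lagrange basis polynomials:
L_0(z) = (z - 1)(z - 3) / [8] = (1/8)z^2 - (1/2)z + 3/8
L_1(z) = (z + 1)(z - 3) / [-4] = -(1/4)z^2 + (1/2)z + 3/4
L_2(z) = (z + 1)(z - 1) / [8] = (1/8)z^2 - 1/8
P(z) = (-1)·L_0 + 1·L_1 + (-13)·L_2
  (-1)·L_0(z) = -(1/8)z^2 + (1/2)z - 3/8
  1·L_1(z) = -(1/4)z^2 + (1/2)z + 3/4
  (-13)·L_2(z) = -(13/8)z^2 + 13/8
Adding term by term: -2z^2 + z + 2

P(z) = -2z^2 + z + 2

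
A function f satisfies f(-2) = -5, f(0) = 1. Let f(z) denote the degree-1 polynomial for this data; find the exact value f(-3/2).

-7/2

L_0(-3/2) = (-3/2)/[(-2)] = 3/4
L_1(-3/2) = (1/2)/[(2)] = 1/4
Sum: (-5)·(3/4) + 1·(1/4) = -7/2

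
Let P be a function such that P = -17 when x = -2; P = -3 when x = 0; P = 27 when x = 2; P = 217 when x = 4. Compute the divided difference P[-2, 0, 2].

2

P[-2,0] = (-3 - (-17)) / (0 - (-2)) = 7
P[0,2] = (27 - (-3)) / (2 - 0) = 15
P[-2,0,2] = (15 - 7) / (2 - (-2)) = 2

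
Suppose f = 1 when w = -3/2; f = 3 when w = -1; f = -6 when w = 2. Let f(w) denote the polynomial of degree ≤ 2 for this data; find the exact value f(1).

Evaluate each Lagrange basis at w = 1:
L_0(1) = (2)·(-1)/[(-1/2)·(-7/2)] = -8/7
L_1(1) = (5/2)·(-1)/[(1/2)·(-3)] = 5/3
L_2(1) = (5/2)·(2)/[(7/2)·(3)] = 10/21
Sum: 1·(-8/7) + 3·(5/3) + (-6)·(10/21) = 1

1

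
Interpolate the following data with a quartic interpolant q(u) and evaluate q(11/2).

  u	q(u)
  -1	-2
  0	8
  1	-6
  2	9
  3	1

L_0(11/2) = (11/2)·(9/2)·(7/2)·(5/2)/[(-1)·(-2)·(-3)·(-4)] = 1155/128
L_1(11/2) = (13/2)·(9/2)·(7/2)·(5/2)/[(1)·(-1)·(-2)·(-3)] = -1365/32
L_2(11/2) = (13/2)·(11/2)·(7/2)·(5/2)/[(2)·(1)·(-1)·(-2)] = 5005/64
L_3(11/2) = (13/2)·(11/2)·(9/2)·(5/2)/[(3)·(2)·(1)·(-1)] = -2145/32
L_4(11/2) = (13/2)·(11/2)·(9/2)·(7/2)/[(4)·(3)·(2)·(1)] = 3003/128
Sum: (-2)·(1155/128) + 8·(-1365/32) + (-6)·(5005/64) + 9·(-2145/32) + 1·(3003/128) = -180267/128

-180267/128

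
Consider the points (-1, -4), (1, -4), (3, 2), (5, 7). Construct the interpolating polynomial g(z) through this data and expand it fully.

L_0(z) = (z - 1)(z - 3)(z - 5) / [-48] = -(1/48)z^3 + (3/16)z^2 - (23/48)z + 5/16
L_1(z) = (z + 1)(z - 3)(z - 5) / [16] = (1/16)z^3 - (7/16)z^2 + (7/16)z + 15/16
L_2(z) = (z + 1)(z - 1)(z - 5) / [-16] = -(1/16)z^3 + (5/16)z^2 + (1/16)z - 5/16
L_3(z) = (z + 1)(z - 1)(z - 3) / [48] = (1/48)z^3 - (1/16)z^2 - (1/48)z + 1/16
g(z) = (-4)·L_0 + (-4)·L_1 + 2·L_2 + 7·L_3
  (-4)·L_0(z) = (1/12)z^3 - (3/4)z^2 + (23/12)z - 5/4
  (-4)·L_1(z) = -(1/4)z^3 + (7/4)z^2 - (7/4)z - 15/4
  2·L_2(z) = -(1/8)z^3 + (5/8)z^2 + (1/8)z - 5/8
  7·L_3(z) = (7/48)z^3 - (7/16)z^2 - (7/48)z + 7/16
Adding term by term: -(7/48)z^3 + (19/16)z^2 + (7/48)z - 83/16

g(z) = -(7/48)z^3 + (19/16)z^2 + (7/48)z - 83/16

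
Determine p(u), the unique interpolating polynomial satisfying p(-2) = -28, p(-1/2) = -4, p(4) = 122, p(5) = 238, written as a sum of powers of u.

Newton's divided differences:
p[-2,-1/2] = (-4 - (-28)) / (-1/2 - (-2)) = 16
p[-1/2,4] = (122 - (-4)) / (4 - (-1/2)) = 28
p[4,5] = (238 - 122) / (5 - 4) = 116
p[-2,-1/2,4] = (28 - 16) / (4 - (-2)) = 2
p[-1/2,4,5] = (116 - 28) / (5 - (-1/2)) = 16
p[-2,-1/2,4,5] = (16 - 2) / (5 - (-2)) = 2
p(u) = -28 + 16·(u + 2) + 2·(u + 2)(u + 1/2) + 2·(u + 2)(u + 1/2)(u - 4)
Expanding: p(u) = 2u^3 - u^2 + 3u - 2

p(u) = 2u^3 - u^2 + 3u - 2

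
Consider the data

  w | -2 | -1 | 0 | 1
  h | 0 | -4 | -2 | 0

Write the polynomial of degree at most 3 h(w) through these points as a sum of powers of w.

Build the Lagrange basis polynomials:
L_0(w) = (w + 1)w(w - 1) / [-6] = -(1/6)w^3 + (1/6)w
L_1(w) = (w + 2)w(w - 1) / [2] = (1/2)w^3 + (1/2)w^2 - w
L_2(w) = (w + 2)(w + 1)(w - 1) / [-2] = -(1/2)w^3 - w^2 + (1/2)w + 1
L_3(w) = (w + 2)(w + 1)w / [6] = (1/6)w^3 + (1/2)w^2 + (1/3)w
h(w) = 0·L_0 + (-4)·L_1 + (-2)·L_2 + 0·L_3
  0·L_0(w) = 0
  (-4)·L_1(w) = -2w^3 - 2w^2 + 4w
  (-2)·L_2(w) = w^3 + 2w^2 - w - 2
  0·L_3(w) = 0
Adding term by term: -w^3 + 3w - 2

h(w) = -w^3 + 3w - 2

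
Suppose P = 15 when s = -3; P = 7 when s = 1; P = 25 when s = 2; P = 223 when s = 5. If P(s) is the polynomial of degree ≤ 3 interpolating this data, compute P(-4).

Evaluate each Lagrange basis at s = -4:
L_0(-4) = (-5)·(-6)·(-9)/[(-4)·(-5)·(-8)] = 27/16
L_1(-4) = (-1)·(-6)·(-9)/[(4)·(-1)·(-4)] = -27/8
L_2(-4) = (-1)·(-5)·(-9)/[(5)·(1)·(-3)] = 3
L_3(-4) = (-1)·(-5)·(-6)/[(8)·(4)·(3)] = -5/16
Sum: 15·(27/16) + 7·(-27/8) + 25·(3) + 223·(-5/16) = 7

7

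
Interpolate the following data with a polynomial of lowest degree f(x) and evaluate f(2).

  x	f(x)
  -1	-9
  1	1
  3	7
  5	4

L_0(2) = (1)·(-1)·(-3)/[(-2)·(-4)·(-6)] = -1/16
L_1(2) = (3)·(-1)·(-3)/[(2)·(-2)·(-4)] = 9/16
L_2(2) = (3)·(1)·(-3)/[(4)·(2)·(-2)] = 9/16
L_3(2) = (3)·(1)·(-1)/[(6)·(4)·(2)] = -1/16
Sum: (-9)·(-1/16) + 1·(9/16) + 7·(9/16) + 4·(-1/16) = 77/16

77/16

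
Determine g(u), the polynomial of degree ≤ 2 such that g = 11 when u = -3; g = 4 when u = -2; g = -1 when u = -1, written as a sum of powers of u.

g(u) = u^2 - 2u - 4

Build the Lagrange basis polynomials:
L_0(u) = (u + 2)(u + 1) / [2] = (1/2)u^2 + (3/2)u + 1
L_1(u) = (u + 3)(u + 1) / [-1] = -u^2 - 4u - 3
L_2(u) = (u + 3)(u + 2) / [2] = (1/2)u^2 + (5/2)u + 3
g(u) = 11·L_0 + 4·L_1 + (-1)·L_2
  11·L_0(u) = (11/2)u^2 + (33/2)u + 11
  4·L_1(u) = -4u^2 - 16u - 12
  (-1)·L_2(u) = -(1/2)u^2 - (5/2)u - 3
Adding term by term: u^2 - 2u - 4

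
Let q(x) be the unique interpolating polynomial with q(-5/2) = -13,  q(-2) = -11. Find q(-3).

-15

Evaluate each Lagrange basis at x = -3:
L_0(-3) = (-1)/[(-1/2)] = 2
L_1(-3) = (-1/2)/[(1/2)] = -1
Sum: (-13)·(2) + (-11)·(-1) = -15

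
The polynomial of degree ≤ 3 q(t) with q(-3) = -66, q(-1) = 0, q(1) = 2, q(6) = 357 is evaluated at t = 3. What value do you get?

36

L_0(3) = (4)·(2)·(-3)/[(-2)·(-4)·(-9)] = 1/3
L_1(3) = (6)·(2)·(-3)/[(2)·(-2)·(-7)] = -9/7
L_2(3) = (6)·(4)·(-3)/[(4)·(2)·(-5)] = 9/5
L_3(3) = (6)·(4)·(2)/[(9)·(7)·(5)] = 16/105
Sum: (-66)·(1/3) + 0 + 2·(9/5) + 357·(16/105) = 36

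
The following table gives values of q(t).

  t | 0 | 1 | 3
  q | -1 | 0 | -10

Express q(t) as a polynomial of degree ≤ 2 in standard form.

q(t) = -2t^2 + 3t - 1

Build the Lagrange basis polynomials:
L_0(t) = (t - 1)(t - 3) / [3] = (1/3)t^2 - (4/3)t + 1
L_1(t) = t(t - 3) / [-2] = -(1/2)t^2 + (3/2)t
L_2(t) = t(t - 1) / [6] = (1/6)t^2 - (1/6)t
q(t) = (-1)·L_0 + 0·L_1 + (-10)·L_2
  (-1)·L_0(t) = -(1/3)t^2 + (4/3)t - 1
  0·L_1(t) = 0
  (-10)·L_2(t) = -(5/3)t^2 + (5/3)t
Adding term by term: -2t^2 + 3t - 1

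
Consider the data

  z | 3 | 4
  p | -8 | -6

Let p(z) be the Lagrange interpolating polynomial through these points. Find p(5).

L_0(5) = (1)/[(-1)] = -1
L_1(5) = (2)/[(1)] = 2
Sum: (-8)·(-1) + (-6)·(2) = -4

-4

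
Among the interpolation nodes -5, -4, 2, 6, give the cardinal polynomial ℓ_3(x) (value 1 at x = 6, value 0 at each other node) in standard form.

ℓ_3(x) = (1/440)x^3 + (7/440)x^2 + (1/220)x - 1/11

ℓ_3(x) = (x + 5)(x + 4)(x - 2) / [(11)·(10)·(4)]
       = (x^3 + 7x^2 + 2x - 40) / (440)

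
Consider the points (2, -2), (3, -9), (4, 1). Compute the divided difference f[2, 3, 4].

17/2

f[2,3] = (-9 - (-2)) / (3 - 2) = -7
f[3,4] = (1 - (-9)) / (4 - 3) = 10
f[2,3,4] = (10 - (-7)) / (4 - 2) = 17/2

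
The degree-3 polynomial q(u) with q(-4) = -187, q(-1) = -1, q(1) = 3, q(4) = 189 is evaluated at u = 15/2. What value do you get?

Using Newton's divided-difference form:
q[-4,-1] = (-1 - (-187)) / (-1 - (-4)) = 62
q[-1,1] = (3 - (-1)) / (1 - (-1)) = 2
q[1,4] = (189 - 3) / (4 - 1) = 62
q[-4,-1,1] = (2 - 62) / (1 - (-4)) = -12
q[-1,1,4] = (62 - 2) / (4 - (-1)) = 12
q[-4,-1,1,4] = (12 - (-12)) / (4 - (-4)) = 3
q(15/2) = -187 + 62·(23/2) + (-12)·(23/2)·(17/2) + 3·(23/2)·(17/2)·(13/2) = 10073/8

10073/8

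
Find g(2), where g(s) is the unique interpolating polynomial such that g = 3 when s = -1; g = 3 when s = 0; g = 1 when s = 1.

-3

Evaluate each Lagrange basis at s = 2:
L_0(2) = (2)·(1)/[(-1)·(-2)] = 1
L_1(2) = (3)·(1)/[(1)·(-1)] = -3
L_2(2) = (3)·(2)/[(2)·(1)] = 3
Sum: 3·(1) + 3·(-3) + 1·(3) = -3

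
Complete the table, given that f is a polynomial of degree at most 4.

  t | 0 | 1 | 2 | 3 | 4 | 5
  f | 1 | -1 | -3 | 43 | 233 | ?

The 5 known values determine f uniquely (degree ≤ 4).
Evaluate each Lagrange basis at t = 5:
L_0(5) = (4)·(3)·(2)·(1)/[(-1)·(-2)·(-3)·(-4)] = 1
L_1(5) = (5)·(3)·(2)·(1)/[(1)·(-1)·(-2)·(-3)] = -5
L_2(5) = (5)·(4)·(2)·(1)/[(2)·(1)·(-1)·(-2)] = 10
L_3(5) = (5)·(4)·(3)·(1)/[(3)·(2)·(1)·(-1)] = -10
L_4(5) = (5)·(4)·(3)·(2)/[(4)·(3)·(2)·(1)] = 5
Sum: 1·(1) + (-1)·(-5) + (-3)·(10) + 43·(-10) + 233·(5) = 711

711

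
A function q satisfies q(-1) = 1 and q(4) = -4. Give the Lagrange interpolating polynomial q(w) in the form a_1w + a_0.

q(w) = -w

L_0(w) = (w - 4) / [-5] = -(1/5)w + 4/5
L_1(w) = (w + 1) / [5] = (1/5)w + 1/5
q(w) = 1·L_0 + (-4)·L_1
  1·L_0(w) = -(1/5)w + 4/5
  (-4)·L_1(w) = -(4/5)w - 4/5
Adding term by term: -w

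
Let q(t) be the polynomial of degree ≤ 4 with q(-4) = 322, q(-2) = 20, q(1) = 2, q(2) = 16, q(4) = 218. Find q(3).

Evaluate each Lagrange basis at t = 3:
L_0(3) = (5)·(2)·(1)·(-1)/[(-2)·(-5)·(-6)·(-8)] = -1/48
L_1(3) = (7)·(2)·(1)·(-1)/[(2)·(-3)·(-4)·(-6)] = 7/72
L_2(3) = (7)·(5)·(1)·(-1)/[(5)·(3)·(-1)·(-3)] = -7/9
L_3(3) = (7)·(5)·(2)·(-1)/[(6)·(4)·(1)·(-2)] = 35/24
L_4(3) = (7)·(5)·(2)·(1)/[(8)·(6)·(3)·(2)] = 35/144
Sum: 322·(-1/48) + 20·(7/72) + 2·(-7/9) + 16·(35/24) + 218·(35/144) = 70

70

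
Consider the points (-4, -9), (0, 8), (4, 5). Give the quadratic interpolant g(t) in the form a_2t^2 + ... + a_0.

g(t) = -(5/8)t^2 + (7/4)t + 8

Newton's divided differences:
g[-4,0] = (8 - (-9)) / (0 - (-4)) = 17/4
g[0,4] = (5 - 8) / (4 - 0) = -3/4
g[-4,0,4] = (-3/4 - 17/4) / (4 - (-4)) = -5/8
g(t) = -9 + (17/4)·(t + 4) + (-5/8)·(t + 4)t
Expanding: g(t) = -(5/8)t^2 + (7/4)t + 8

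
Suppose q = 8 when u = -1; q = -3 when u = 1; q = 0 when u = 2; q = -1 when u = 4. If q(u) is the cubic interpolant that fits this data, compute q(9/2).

Using Newton's divided-difference form:
q[-1,1] = (-3 - 8) / (1 - (-1)) = -11/2
q[1,2] = (0 - (-3)) / (2 - 1) = 3
q[2,4] = (-1 - 0) / (4 - 2) = -1/2
q[-1,1,2] = (3 - (-11/2)) / (2 - (-1)) = 17/6
q[1,2,4] = (-1/2 - 3) / (4 - 1) = -7/6
q[-1,1,2,4] = (-7/6 - 17/6) / (4 - (-1)) = -4/5
q(9/2) = 8 + (-11/2)·(11/2) + (17/6)·(11/2)·(7/2) + (-4/5)·(11/2)·(7/2)·(5/2) = -149/24

-149/24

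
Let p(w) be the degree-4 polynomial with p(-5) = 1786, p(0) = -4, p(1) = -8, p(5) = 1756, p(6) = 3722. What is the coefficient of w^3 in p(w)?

0

L_0(w) = w(w - 1)(w - 5)(w - 6) / [3300] = (1/3300)w^4 - (1/275)w^3 + (41/3300)w^2 - (1/110)w
L_1(w) = (w + 5)(w - 1)(w - 5)(w - 6) / [-150] = -(1/150)w^4 + (7/150)w^3 + (19/150)w^2 - (7/6)w + 1
L_2(w) = (w + 5)w(w - 5)(w - 6) / [120] = (1/120)w^4 - (1/20)w^3 - (5/24)w^2 + (5/4)w
L_3(w) = (w + 5)w(w - 1)(w - 6) / [-200] = -(1/200)w^4 + (1/100)w^3 + (29/200)w^2 - (3/20)w
L_4(w) = (w + 5)w(w - 1)(w - 5) / [330] = (1/330)w^4 - (1/330)w^3 - (5/66)w^2 + (5/66)w
p(w) = 1786·L_0 + (-4)·L_1 + (-8)·L_2 + 1756·L_3 + 3722·L_4
Only the coefficient of w^3 is needed; take it from each L_i and combine:
1786·(-1/275) + (-4)·(7/150) + (-8)·(-1/20) + 1756·(1/100) + 3722·(-1/330) = 0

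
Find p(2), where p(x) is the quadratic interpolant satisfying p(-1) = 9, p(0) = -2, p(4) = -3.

-111/10

Evaluate each Lagrange basis at x = 2:
L_0(2) = (2)·(-2)/[(-1)·(-5)] = -4/5
L_1(2) = (3)·(-2)/[(1)·(-4)] = 3/2
L_2(2) = (3)·(2)/[(5)·(4)] = 3/10
Sum: 9·(-4/5) + (-2)·(3/2) + (-3)·(3/10) = -111/10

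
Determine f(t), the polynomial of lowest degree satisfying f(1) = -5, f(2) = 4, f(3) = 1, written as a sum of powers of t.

f(t) = -6t^2 + 27t - 26

L_0(t) = (t - 2)(t - 3) / [2] = (1/2)t^2 - (5/2)t + 3
L_1(t) = (t - 1)(t - 3) / [-1] = -t^2 + 4t - 3
L_2(t) = (t - 1)(t - 2) / [2] = (1/2)t^2 - (3/2)t + 1
f(t) = (-5)·L_0 + 4·L_1 + 1·L_2
  (-5)·L_0(t) = -(5/2)t^2 + (25/2)t - 15
  4·L_1(t) = -4t^2 + 16t - 12
  1·L_2(t) = (1/2)t^2 - (3/2)t + 1
Adding term by term: -6t^2 + 27t - 26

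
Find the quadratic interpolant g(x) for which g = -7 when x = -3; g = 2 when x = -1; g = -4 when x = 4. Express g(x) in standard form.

g(x) = -(57/70)x^2 + (87/70)x + 142/35

Newton's divided differences:
g[-3,-1] = (2 - (-7)) / (-1 - (-3)) = 9/2
g[-1,4] = (-4 - 2) / (4 - (-1)) = -6/5
g[-3,-1,4] = (-6/5 - 9/2) / (4 - (-3)) = -57/70
g(x) = -7 + (9/2)·(x + 3) + (-57/70)·(x + 3)(x + 1)
Expanding: g(x) = -(57/70)x^2 + (87/70)x + 142/35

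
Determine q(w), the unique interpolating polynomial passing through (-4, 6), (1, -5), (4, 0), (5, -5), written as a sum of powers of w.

Newton's divided differences:
q[-4,1] = (-5 - 6) / (1 - (-4)) = -11/5
q[1,4] = (0 - (-5)) / (4 - 1) = 5/3
q[4,5] = (-5 - 0) / (5 - 4) = -5
q[-4,1,4] = (5/3 - (-11/5)) / (4 - (-4)) = 29/60
q[1,4,5] = (-5 - 5/3) / (5 - 1) = -5/3
q[-4,1,4,5] = (-5/3 - 29/60) / (5 - (-4)) = -43/180
q(w) = 6 + (-11/5)·(w + 4) + (29/60)·(w + 4)(w - 1) + (-43/180)·(w + 4)(w - 1)(w - 4)
Expanding: q(w) = -(43/180)w^3 + (13/18)w^2 + (553/180)w - 77/9

q(w) = -(43/180)w^3 + (13/18)w^2 + (553/180)w - 77/9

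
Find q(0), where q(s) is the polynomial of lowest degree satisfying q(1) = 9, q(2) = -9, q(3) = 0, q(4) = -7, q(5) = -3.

Evaluate each Lagrange basis at s = 0:
L_0(0) = (-2)·(-3)·(-4)·(-5)/[(-1)·(-2)·(-3)·(-4)] = 5
L_1(0) = (-1)·(-3)·(-4)·(-5)/[(1)·(-1)·(-2)·(-3)] = -10
L_2(0) = (-1)·(-2)·(-4)·(-5)/[(2)·(1)·(-1)·(-2)] = 10
L_3(0) = (-1)·(-2)·(-3)·(-5)/[(3)·(2)·(1)·(-1)] = -5
L_4(0) = (-1)·(-2)·(-3)·(-4)/[(4)·(3)·(2)·(1)] = 1
Sum: 9·(5) + (-9)·(-10) + 0 + (-7)·(-5) + (-3)·(1) = 167

167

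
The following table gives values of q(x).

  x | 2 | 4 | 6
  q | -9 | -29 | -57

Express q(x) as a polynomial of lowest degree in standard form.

q(x) = -x^2 - 4x + 3

Build the Lagrange basis polynomials:
L_0(x) = (x - 4)(x - 6) / [8] = (1/8)x^2 - (5/4)x + 3
L_1(x) = (x - 2)(x - 6) / [-4] = -(1/4)x^2 + 2x - 3
L_2(x) = (x - 2)(x - 4) / [8] = (1/8)x^2 - (3/4)x + 1
q(x) = (-9)·L_0 + (-29)·L_1 + (-57)·L_2
  (-9)·L_0(x) = -(9/8)x^2 + (45/4)x - 27
  (-29)·L_1(x) = (29/4)x^2 - 58x + 87
  (-57)·L_2(x) = -(57/8)x^2 + (171/4)x - 57
Adding term by term: -x^2 - 4x + 3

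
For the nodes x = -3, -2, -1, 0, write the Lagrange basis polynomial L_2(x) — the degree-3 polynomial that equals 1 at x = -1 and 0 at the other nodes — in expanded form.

L_2(x) = (x + 3)(x + 2)x / [(2)·(1)·(-1)]
       = (x^3 + 5x^2 + 6x) / (-2)

L_2(x) = -(1/2)x^3 - (5/2)x^2 - 3x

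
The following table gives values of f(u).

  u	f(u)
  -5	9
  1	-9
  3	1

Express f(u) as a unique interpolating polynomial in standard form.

L_0(u) = (u - 1)(u - 3) / [48] = (1/48)u^2 - (1/12)u + 1/16
L_1(u) = (u + 5)(u - 3) / [-12] = -(1/12)u^2 - (1/6)u + 5/4
L_2(u) = (u + 5)(u - 1) / [16] = (1/16)u^2 + (1/4)u - 5/16
f(u) = 9·L_0 + (-9)·L_1 + 1·L_2
  9·L_0(u) = (3/16)u^2 - (3/4)u + 9/16
  (-9)·L_1(u) = (3/4)u^2 + (3/2)u - 45/4
  1·L_2(u) = (1/16)u^2 + (1/4)u - 5/16
Adding term by term: u^2 + u - 11

f(u) = u^2 + u - 11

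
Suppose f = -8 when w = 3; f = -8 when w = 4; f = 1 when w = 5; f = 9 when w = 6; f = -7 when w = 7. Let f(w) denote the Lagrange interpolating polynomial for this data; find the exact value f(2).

L_0(2) = (-2)·(-3)·(-4)·(-5)/[(-1)·(-2)·(-3)·(-4)] = 5
L_1(2) = (-1)·(-3)·(-4)·(-5)/[(1)·(-1)·(-2)·(-3)] = -10
L_2(2) = (-1)·(-2)·(-4)·(-5)/[(2)·(1)·(-1)·(-2)] = 10
L_3(2) = (-1)·(-2)·(-3)·(-5)/[(3)·(2)·(1)·(-1)] = -5
L_4(2) = (-1)·(-2)·(-3)·(-4)/[(4)·(3)·(2)·(1)] = 1
Sum: (-8)·(5) + (-8)·(-10) + 1·(10) + 9·(-5) + (-7)·(1) = -2

-2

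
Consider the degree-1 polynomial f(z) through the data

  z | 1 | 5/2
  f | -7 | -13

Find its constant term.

-3

Build the Lagrange basis polynomials:
L_0(z) = (z - 5/2) / [-3/2] = -(2/3)z + 5/3
L_1(z) = (z - 1) / [3/2] = (2/3)z - 2/3
f(z) = (-7)·L_0 + (-13)·L_1
Only the constant term is needed; take it from each L_i and combine:
(-7)·(5/3) + (-13)·(-2/3) = -3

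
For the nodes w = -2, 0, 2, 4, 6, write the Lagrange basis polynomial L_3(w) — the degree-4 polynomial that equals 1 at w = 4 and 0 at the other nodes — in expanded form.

L_3(w) = (w + 2)w(w - 2)(w - 6) / [(6)·(4)·(2)·(-2)]
       = (w^4 - 6w^3 - 4w^2 + 24w) / (-96)

L_3(w) = -(1/96)w^4 + (1/16)w^3 + (1/24)w^2 - (1/4)w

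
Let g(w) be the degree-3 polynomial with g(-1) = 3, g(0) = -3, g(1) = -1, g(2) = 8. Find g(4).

L_0(4) = (4)·(3)·(2)/[(-1)·(-2)·(-3)] = -4
L_1(4) = (5)·(3)·(2)/[(1)·(-1)·(-2)] = 15
L_2(4) = (5)·(4)·(2)/[(2)·(1)·(-1)] = -20
L_3(4) = (5)·(4)·(3)/[(3)·(2)·(1)] = 10
Sum: 3·(-4) + (-3)·(15) + (-1)·(-20) + 8·(10) = 43

43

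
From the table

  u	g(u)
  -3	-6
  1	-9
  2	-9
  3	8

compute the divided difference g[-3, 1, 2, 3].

167/120

g[-3,1] = (-9 - (-6)) / (1 - (-3)) = -3/4
g[1,2] = (-9 - (-9)) / (2 - 1) = 0
g[2,3] = (8 - (-9)) / (3 - 2) = 17
g[-3,1,2] = (0 - (-3/4)) / (2 - (-3)) = 3/20
g[1,2,3] = (17 - 0) / (3 - 1) = 17/2
g[-3,1,2,3] = (17/2 - 3/20) / (3 - (-3)) = 167/120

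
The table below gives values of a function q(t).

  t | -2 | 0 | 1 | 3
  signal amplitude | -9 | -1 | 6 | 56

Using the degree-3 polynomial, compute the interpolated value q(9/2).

1189/8

Evaluate each Lagrange basis at t = 9/2:
L_0(9/2) = (9/2)·(7/2)·(3/2)/[(-2)·(-3)·(-5)] = -63/80
L_1(9/2) = (13/2)·(7/2)·(3/2)/[(2)·(-1)·(-3)] = 91/16
L_2(9/2) = (13/2)·(9/2)·(3/2)/[(3)·(1)·(-2)] = -117/16
L_3(9/2) = (13/2)·(9/2)·(7/2)/[(5)·(3)·(2)] = 273/80
Sum: (-9)·(-63/80) + (-1)·(91/16) + 6·(-117/16) + 56·(273/80) = 1189/8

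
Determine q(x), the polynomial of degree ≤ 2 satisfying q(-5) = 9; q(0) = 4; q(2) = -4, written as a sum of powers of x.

L_0(x) = x(x - 2) / [35] = (1/35)x^2 - (2/35)x
L_1(x) = (x + 5)(x - 2) / [-10] = -(1/10)x^2 - (3/10)x + 1
L_2(x) = (x + 5)x / [14] = (1/14)x^2 + (5/14)x
q(x) = 9·L_0 + 4·L_1 + (-4)·L_2
  9·L_0(x) = (9/35)x^2 - (18/35)x
  4·L_1(x) = -(2/5)x^2 - (6/5)x + 4
  (-4)·L_2(x) = -(2/7)x^2 - (10/7)x
Adding term by term: -(3/7)x^2 - (22/7)x + 4

q(x) = -(3/7)x^2 - (22/7)x + 4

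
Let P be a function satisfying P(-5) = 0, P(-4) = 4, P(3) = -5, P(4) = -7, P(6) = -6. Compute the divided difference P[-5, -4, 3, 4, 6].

P[-5,-4] = (4 - 0) / (-4 - (-5)) = 4
P[-4,3] = (-5 - 4) / (3 - (-4)) = -9/7
P[3,4] = (-7 - (-5)) / (4 - 3) = -2
P[4,6] = (-6 - (-7)) / (6 - 4) = 1/2
P[-5,-4,3] = (-9/7 - 4) / (3 - (-5)) = -37/56
P[-4,3,4] = (-2 - (-9/7)) / (4 - (-4)) = -5/56
P[3,4,6] = (1/2 - (-2)) / (6 - 3) = 5/6
P[-5,-4,3,4] = (-5/56 - (-37/56)) / (4 - (-5)) = 4/63
P[-4,3,4,6] = (5/6 - (-5/56)) / (6 - (-4)) = 31/336
P[-5,-4,3,4,6] = (31/336 - 4/63) / (6 - (-5)) = 29/11088

29/11088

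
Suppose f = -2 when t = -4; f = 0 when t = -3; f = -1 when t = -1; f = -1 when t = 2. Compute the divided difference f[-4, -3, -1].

-5/6

f[-4,-3] = (0 - (-2)) / (-3 - (-4)) = 2
f[-3,-1] = (-1 - 0) / (-1 - (-3)) = -1/2
f[-4,-3,-1] = (-1/2 - 2) / (-1 - (-4)) = -5/6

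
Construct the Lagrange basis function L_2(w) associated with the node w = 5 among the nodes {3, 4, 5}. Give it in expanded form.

L_2(w) = (w - 3)(w - 4) / [(2)·(1)]
       = (w^2 - 7w + 12) / (2)

L_2(w) = (1/2)w^2 - (7/2)w + 6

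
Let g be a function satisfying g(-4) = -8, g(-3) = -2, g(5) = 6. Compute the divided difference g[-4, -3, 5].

-5/9

g[-4,-3] = (-2 - (-8)) / (-3 - (-4)) = 6
g[-3,5] = (6 - (-2)) / (5 - (-3)) = 1
g[-4,-3,5] = (1 - 6) / (5 - (-4)) = -5/9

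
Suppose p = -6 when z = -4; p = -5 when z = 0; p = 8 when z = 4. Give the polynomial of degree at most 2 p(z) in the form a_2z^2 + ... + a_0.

L_0(z) = z(z - 4) / [32] = (1/32)z^2 - (1/8)z
L_1(z) = (z + 4)(z - 4) / [-16] = -(1/16)z^2 + 1
L_2(z) = (z + 4)z / [32] = (1/32)z^2 + (1/8)z
p(z) = (-6)·L_0 + (-5)·L_1 + 8·L_2
  (-6)·L_0(z) = -(3/16)z^2 + (3/4)z
  (-5)·L_1(z) = (5/16)z^2 - 5
  8·L_2(z) = (1/4)z^2 + z
Adding term by term: (3/8)z^2 + (7/4)z - 5

p(z) = (3/8)z^2 + (7/4)z - 5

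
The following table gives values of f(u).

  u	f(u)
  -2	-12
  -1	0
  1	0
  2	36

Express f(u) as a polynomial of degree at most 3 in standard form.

Build the Lagrange basis polynomials:
L_0(u) = (u + 1)(u - 1)(u - 2) / [-12] = -(1/12)u^3 + (1/6)u^2 + (1/12)u - 1/6
L_1(u) = (u + 2)(u - 1)(u - 2) / [6] = (1/6)u^3 - (1/6)u^2 - (2/3)u + 2/3
L_2(u) = (u + 2)(u + 1)(u - 2) / [-6] = -(1/6)u^3 - (1/6)u^2 + (2/3)u + 2/3
L_3(u) = (u + 2)(u + 1)(u - 1) / [12] = (1/12)u^3 + (1/6)u^2 - (1/12)u - 1/6
f(u) = (-12)·L_0 + 0·L_1 + 0·L_2 + 36·L_3
  (-12)·L_0(u) = u^3 - 2u^2 - u + 2
  0·L_1(u) = 0
  0·L_2(u) = 0
  36·L_3(u) = 3u^3 + 6u^2 - 3u - 6
Adding term by term: 4u^3 + 4u^2 - 4u - 4

f(u) = 4u^3 + 4u^2 - 4u - 4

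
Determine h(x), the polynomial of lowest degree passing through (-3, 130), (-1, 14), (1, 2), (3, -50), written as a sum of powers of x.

h(x) = -3x^3 + 4x^2 - 3x + 4

Build the Lagrange basis polynomials:
L_0(x) = (x + 1)(x - 1)(x - 3) / [-48] = -(1/48)x^3 + (1/16)x^2 + (1/48)x - 1/16
L_1(x) = (x + 3)(x - 1)(x - 3) / [16] = (1/16)x^3 - (1/16)x^2 - (9/16)x + 9/16
L_2(x) = (x + 3)(x + 1)(x - 3) / [-16] = -(1/16)x^3 - (1/16)x^2 + (9/16)x + 9/16
L_3(x) = (x + 3)(x + 1)(x - 1) / [48] = (1/48)x^3 + (1/16)x^2 - (1/48)x - 1/16
h(x) = 130·L_0 + 14·L_1 + 2·L_2 + (-50)·L_3
  130·L_0(x) = -(65/24)x^3 + (65/8)x^2 + (65/24)x - 65/8
  14·L_1(x) = (7/8)x^3 - (7/8)x^2 - (63/8)x + 63/8
  2·L_2(x) = -(1/8)x^3 - (1/8)x^2 + (9/8)x + 9/8
  (-50)·L_3(x) = -(25/24)x^3 - (25/8)x^2 + (25/24)x + 25/8
Adding term by term: -3x^3 + 4x^2 - 3x + 4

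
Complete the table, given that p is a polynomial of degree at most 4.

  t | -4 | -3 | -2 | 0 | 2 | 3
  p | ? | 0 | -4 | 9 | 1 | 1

554/15

The 5 known values determine p uniquely (degree ≤ 4).
L_0(-4) = (-2)·(-4)·(-6)·(-7)/[(-1)·(-3)·(-5)·(-6)] = 56/15
L_1(-4) = (-1)·(-4)·(-6)·(-7)/[(1)·(-2)·(-4)·(-5)] = -21/5
L_2(-4) = (-1)·(-2)·(-6)·(-7)/[(3)·(2)·(-2)·(-3)] = 7/3
L_3(-4) = (-1)·(-2)·(-4)·(-7)/[(5)·(4)·(2)·(-1)] = -7/5
L_4(-4) = (-1)·(-2)·(-4)·(-6)/[(6)·(5)·(3)·(1)] = 8/15
Sum: 0 + (-4)·(-21/5) + 9·(7/3) + 1·(-7/5) + 1·(8/15) = 554/15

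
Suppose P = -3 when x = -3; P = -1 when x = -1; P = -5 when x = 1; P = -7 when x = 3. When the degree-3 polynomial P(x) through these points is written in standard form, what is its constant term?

-11/4

Build the Lagrange basis polynomials:
L_0(x) = (x + 1)(x - 1)(x - 3) / [-48] = -(1/48)x^3 + (1/16)x^2 + (1/48)x - 1/16
L_1(x) = (x + 3)(x - 1)(x - 3) / [16] = (1/16)x^3 - (1/16)x^2 - (9/16)x + 9/16
L_2(x) = (x + 3)(x + 1)(x - 3) / [-16] = -(1/16)x^3 - (1/16)x^2 + (9/16)x + 9/16
L_3(x) = (x + 3)(x + 1)(x - 1) / [48] = (1/48)x^3 + (1/16)x^2 - (1/48)x - 1/16
P(x) = (-3)·L_0 + (-1)·L_1 + (-5)·L_2 + (-7)·L_3
Only the constant term is needed; take it from each L_i and combine:
(-3)·(-1/16) + (-1)·(9/16) + (-5)·(9/16) + (-7)·(-1/16) = -11/4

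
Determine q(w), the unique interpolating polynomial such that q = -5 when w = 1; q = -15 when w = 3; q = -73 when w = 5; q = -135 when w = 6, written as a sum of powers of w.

q(w) = -w^3 + 3w^2 - 4w - 3

Build the Lagrange basis polynomials:
L_0(w) = (w - 3)(w - 5)(w - 6) / [-40] = -(1/40)w^3 + (7/20)w^2 - (63/40)w + 9/4
L_1(w) = (w - 1)(w - 5)(w - 6) / [12] = (1/12)w^3 - w^2 + (41/12)w - 5/2
L_2(w) = (w - 1)(w - 3)(w - 6) / [-8] = -(1/8)w^3 + (5/4)w^2 - (27/8)w + 9/4
L_3(w) = (w - 1)(w - 3)(w - 5) / [15] = (1/15)w^3 - (3/5)w^2 + (23/15)w - 1
q(w) = (-5)·L_0 + (-15)·L_1 + (-73)·L_2 + (-135)·L_3
  (-5)·L_0(w) = (1/8)w^3 - (7/4)w^2 + (63/8)w - 45/4
  (-15)·L_1(w) = -(5/4)w^3 + 15w^2 - (205/4)w + 75/2
  (-73)·L_2(w) = (73/8)w^3 - (365/4)w^2 + (1971/8)w - 657/4
  (-135)·L_3(w) = -9w^3 + 81w^2 - 207w + 135
Adding term by term: -w^3 + 3w^2 - 4w - 3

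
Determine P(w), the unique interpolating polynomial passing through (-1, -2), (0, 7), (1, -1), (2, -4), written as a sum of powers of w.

Build the Lagrange basis polynomials:
L_0(w) = w(w - 1)(w - 2) / [-6] = -(1/6)w^3 + (1/2)w^2 - (1/3)w
L_1(w) = (w + 1)(w - 1)(w - 2) / [2] = (1/2)w^3 - w^2 - (1/2)w + 1
L_2(w) = (w + 1)w(w - 2) / [-2] = -(1/2)w^3 + (1/2)w^2 + w
L_3(w) = (w + 1)w(w - 1) / [6] = (1/6)w^3 - (1/6)w
P(w) = (-2)·L_0 + 7·L_1 + (-1)·L_2 + (-4)·L_3
  (-2)·L_0(w) = (1/3)w^3 - w^2 + (2/3)w
  7·L_1(w) = (7/2)w^3 - 7w^2 - (7/2)w + 7
  (-1)·L_2(w) = (1/2)w^3 - (1/2)w^2 - w
  (-4)·L_3(w) = -(2/3)w^3 + (2/3)w
Adding term by term: (11/3)w^3 - (17/2)w^2 - (19/6)w + 7

P(w) = (11/3)w^3 - (17/2)w^2 - (19/6)w + 7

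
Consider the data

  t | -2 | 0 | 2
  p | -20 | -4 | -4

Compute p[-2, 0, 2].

p[-2,0] = (-4 - (-20)) / (0 - (-2)) = 8
p[0,2] = (-4 - (-4)) / (2 - 0) = 0
p[-2,0,2] = (0 - 8) / (2 - (-2)) = -2

-2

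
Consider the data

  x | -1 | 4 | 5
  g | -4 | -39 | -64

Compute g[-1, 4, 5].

g[-1,4] = (-39 - (-4)) / (4 - (-1)) = -7
g[4,5] = (-64 - (-39)) / (5 - 4) = -25
g[-1,4,5] = (-25 - (-7)) / (5 - (-1)) = -3

-3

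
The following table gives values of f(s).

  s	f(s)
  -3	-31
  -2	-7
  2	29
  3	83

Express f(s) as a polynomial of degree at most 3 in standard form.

Newton's divided differences:
f[-3,-2] = (-7 - (-31)) / (-2 - (-3)) = 24
f[-2,2] = (29 - (-7)) / (2 - (-2)) = 9
f[2,3] = (83 - 29) / (3 - 2) = 54
f[-3,-2,2] = (9 - 24) / (2 - (-3)) = -3
f[-2,2,3] = (54 - 9) / (3 - (-2)) = 9
f[-3,-2,2,3] = (9 - (-3)) / (3 - (-3)) = 2
f(s) = -31 + 24·(s + 3) + (-3)·(s + 3)(s + 2) + 2·(s + 3)(s + 2)(s - 2)
Expanding: f(s) = 2s^3 + 3s^2 + s - 1

f(s) = 2s^3 + 3s^2 + s - 1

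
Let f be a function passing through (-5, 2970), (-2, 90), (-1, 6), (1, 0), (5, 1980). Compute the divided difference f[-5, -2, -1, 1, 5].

f[-5,-2] = (90 - 2970) / (-2 - (-5)) = -960
f[-2,-1] = (6 - 90) / (-1 - (-2)) = -84
f[-1,1] = (0 - 6) / (1 - (-1)) = -3
f[1,5] = (1980 - 0) / (5 - 1) = 495
f[-5,-2,-1] = (-84 - (-960)) / (-1 - (-5)) = 219
f[-2,-1,1] = (-3 - (-84)) / (1 - (-2)) = 27
f[-1,1,5] = (495 - (-3)) / (5 - (-1)) = 83
f[-5,-2,-1,1] = (27 - 219) / (1 - (-5)) = -32
f[-2,-1,1,5] = (83 - 27) / (5 - (-2)) = 8
f[-5,-2,-1,1,5] = (8 - (-32)) / (5 - (-5)) = 4

4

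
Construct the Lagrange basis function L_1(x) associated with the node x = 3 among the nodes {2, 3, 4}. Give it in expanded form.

L_1(x) = -x^2 + 6x - 8

L_1(x) = (x - 2)(x - 4) / [(1)·(-1)]
       = (x^2 - 6x + 8) / (-1)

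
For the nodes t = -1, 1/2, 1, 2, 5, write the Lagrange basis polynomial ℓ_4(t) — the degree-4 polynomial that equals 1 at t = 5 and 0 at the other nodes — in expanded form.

ℓ_4(t) = (t + 1)(t - 1/2)(t - 1)(t - 2) / [(6)·(9/2)·(4)·(3)]
       = (t^4 - (5/2)t^3 + (5/2)t - 1) / (324)

ℓ_4(t) = (1/324)t^4 - (5/648)t^3 + (5/648)t - 1/324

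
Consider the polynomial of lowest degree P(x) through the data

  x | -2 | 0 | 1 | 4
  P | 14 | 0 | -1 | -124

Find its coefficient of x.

L_0(x) = x(x - 1)(x - 4) / [-36] = -(1/36)x^3 + (5/36)x^2 - (1/9)x
L_1(x) = (x + 2)(x - 1)(x - 4) / [8] = (1/8)x^3 - (3/8)x^2 - (3/4)x + 1
L_2(x) = (x + 2)x(x - 4) / [-9] = -(1/9)x^3 + (2/9)x^2 + (8/9)x
L_3(x) = (x + 2)x(x - 1) / [72] = (1/72)x^3 + (1/72)x^2 - (1/36)x
P(x) = 14·L_0 + 0·L_1 + (-1)·L_2 + (-124)·L_3
Only the coefficient of x is needed; take it from each L_i and combine:
14·(-1/9) + 0·(-3/4) + (-1)·(8/9) + (-124)·(-1/36) = 1

1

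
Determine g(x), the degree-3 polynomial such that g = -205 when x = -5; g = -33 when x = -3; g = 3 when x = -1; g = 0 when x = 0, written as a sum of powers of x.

Build the Lagrange basis polynomials:
L_0(x) = (x + 3)(x + 1)x / [-40] = -(1/40)x^3 - (1/10)x^2 - (3/40)x
L_1(x) = (x + 5)(x + 1)x / [12] = (1/12)x^3 + (1/2)x^2 + (5/12)x
L_2(x) = (x + 5)(x + 3)x / [-8] = -(1/8)x^3 - x^2 - (15/8)x
L_3(x) = (x + 5)(x + 3)(x + 1) / [15] = (1/15)x^3 + (3/5)x^2 + (23/15)x + 1
g(x) = (-205)·L_0 + (-33)·L_1 + 3·L_2 + 0·L_3
  (-205)·L_0(x) = (41/8)x^3 + (41/2)x^2 + (123/8)x
  (-33)·L_1(x) = -(11/4)x^3 - (33/2)x^2 - (55/4)x
  3·L_2(x) = -(3/8)x^3 - 3x^2 - (45/8)x
  0·L_3(x) = 0
Adding term by term: 2x^3 + x^2 - 4x

g(x) = 2x^3 + x^2 - 4x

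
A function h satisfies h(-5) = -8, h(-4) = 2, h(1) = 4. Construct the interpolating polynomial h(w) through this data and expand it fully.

Newton's divided differences:
h[-5,-4] = (2 - (-8)) / (-4 - (-5)) = 10
h[-4,1] = (4 - 2) / (1 - (-4)) = 2/5
h[-5,-4,1] = (2/5 - 10) / (1 - (-5)) = -8/5
h(w) = -8 + 10·(w + 5) + (-8/5)·(w + 5)(w + 4)
Expanding: h(w) = -(8/5)w^2 - (22/5)w + 10

h(w) = -(8/5)w^2 - (22/5)w + 10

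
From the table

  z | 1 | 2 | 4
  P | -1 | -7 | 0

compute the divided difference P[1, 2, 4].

19/6

P[1,2] = (-7 - (-1)) / (2 - 1) = -6
P[2,4] = (0 - (-7)) / (4 - 2) = 7/2
P[1,2,4] = (7/2 - (-6)) / (4 - 1) = 19/6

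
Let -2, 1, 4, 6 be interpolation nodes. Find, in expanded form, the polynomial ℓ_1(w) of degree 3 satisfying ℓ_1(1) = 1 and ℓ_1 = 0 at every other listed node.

ℓ_1(w) = (w + 2)(w - 4)(w - 6) / [(3)·(-3)·(-5)]
       = (w^3 - 8w^2 + 4w + 48) / (45)

ℓ_1(w) = (1/45)w^3 - (8/45)w^2 + (4/45)w + 16/15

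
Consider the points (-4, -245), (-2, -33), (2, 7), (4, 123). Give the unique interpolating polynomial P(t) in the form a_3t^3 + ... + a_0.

P(t) = 3t^3 - 4t^2 - 2t + 3

Build the Lagrange basis polynomials:
L_0(t) = (t + 2)(t - 2)(t - 4) / [-96] = -(1/96)t^3 + (1/24)t^2 + (1/24)t - 1/6
L_1(t) = (t + 4)(t - 2)(t - 4) / [48] = (1/48)t^3 - (1/24)t^2 - (1/3)t + 2/3
L_2(t) = (t + 4)(t + 2)(t - 4) / [-48] = -(1/48)t^3 - (1/24)t^2 + (1/3)t + 2/3
L_3(t) = (t + 4)(t + 2)(t - 2) / [96] = (1/96)t^3 + (1/24)t^2 - (1/24)t - 1/6
P(t) = (-245)·L_0 + (-33)·L_1 + 7·L_2 + 123·L_3
  (-245)·L_0(t) = (245/96)t^3 - (245/24)t^2 - (245/24)t + 245/6
  (-33)·L_1(t) = -(11/16)t^3 + (11/8)t^2 + 11t - 22
  7·L_2(t) = -(7/48)t^3 - (7/24)t^2 + (7/3)t + 14/3
  123·L_3(t) = (41/32)t^3 + (41/8)t^2 - (41/8)t - 41/2
Adding term by term: 3t^3 - 4t^2 - 2t + 3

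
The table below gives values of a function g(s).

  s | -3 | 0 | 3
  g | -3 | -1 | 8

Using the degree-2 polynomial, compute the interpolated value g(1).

Using Newton's divided-difference form:
g[-3,0] = (-1 - (-3)) / (0 - (-3)) = 2/3
g[0,3] = (8 - (-1)) / (3 - 0) = 3
g[-3,0,3] = (3 - 2/3) / (3 - (-3)) = 7/18
g(1) = -3 + (2/3)·(4) + (7/18)·(4)·(1) = 11/9

11/9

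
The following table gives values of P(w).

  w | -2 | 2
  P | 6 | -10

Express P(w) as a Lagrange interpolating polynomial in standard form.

Build the Lagrange basis polynomials:
L_0(w) = (w - 2) / [-4] = -(1/4)w + 1/2
L_1(w) = (w + 2) / [4] = (1/4)w + 1/2
P(w) = 6·L_0 + (-10)·L_1
  6·L_0(w) = -(3/2)w + 3
  (-10)·L_1(w) = -(5/2)w - 5
Adding term by term: -4w - 2

P(w) = -4w - 2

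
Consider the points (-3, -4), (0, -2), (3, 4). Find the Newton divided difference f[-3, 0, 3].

f[-3,0] = (-2 - (-4)) / (0 - (-3)) = 2/3
f[0,3] = (4 - (-2)) / (3 - 0) = 2
f[-3,0,3] = (2 - 2/3) / (3 - (-3)) = 2/9

2/9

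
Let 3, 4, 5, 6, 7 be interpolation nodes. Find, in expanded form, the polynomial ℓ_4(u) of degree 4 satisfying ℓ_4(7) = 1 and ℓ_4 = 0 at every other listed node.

ℓ_4(u) = (u - 3)(u - 4)(u - 5)(u - 6) / [(4)·(3)·(2)·(1)]
       = (u^4 - 18u^3 + 119u^2 - 342u + 360) / (24)

ℓ_4(u) = (1/24)u^4 - (3/4)u^3 + (119/24)u^2 - (57/4)u + 15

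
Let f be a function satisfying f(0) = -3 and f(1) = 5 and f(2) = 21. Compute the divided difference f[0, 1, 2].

f[0,1] = (5 - (-3)) / (1 - 0) = 8
f[1,2] = (21 - 5) / (2 - 1) = 16
f[0,1,2] = (16 - 8) / (2 - 0) = 4

4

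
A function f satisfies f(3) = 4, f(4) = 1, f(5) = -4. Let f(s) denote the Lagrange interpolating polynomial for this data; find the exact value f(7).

Evaluate each Lagrange basis at s = 7:
L_0(7) = (3)·(2)/[(-1)·(-2)] = 3
L_1(7) = (4)·(2)/[(1)·(-1)] = -8
L_2(7) = (4)·(3)/[(2)·(1)] = 6
Sum: 4·(3) + 1·(-8) + (-4)·(6) = -20

-20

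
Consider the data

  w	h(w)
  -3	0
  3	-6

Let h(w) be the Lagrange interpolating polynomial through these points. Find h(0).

-3

Evaluate each Lagrange basis at w = 0:
L_0(0) = (-3)/[(-6)] = 1/2
L_1(0) = (3)/[(6)] = 1/2
Sum: 0 + (-6)·(1/2) = -3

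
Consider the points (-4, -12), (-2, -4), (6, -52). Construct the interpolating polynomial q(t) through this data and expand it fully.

Newton's divided differences:
q[-4,-2] = (-4 - (-12)) / (-2 - (-4)) = 4
q[-2,6] = (-52 - (-4)) / (6 - (-2)) = -6
q[-4,-2,6] = (-6 - 4) / (6 - (-4)) = -1
q(t) = -12 + 4·(t + 4) + (-1)·(t + 4)(t + 2)
Expanding: q(t) = -t^2 - 2t - 4

q(t) = -t^2 - 2t - 4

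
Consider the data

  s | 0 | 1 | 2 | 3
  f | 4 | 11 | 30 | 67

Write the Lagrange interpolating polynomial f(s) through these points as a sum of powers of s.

f(s) = s^3 + 3s^2 + 3s + 4

L_0(s) = (s - 1)(s - 2)(s - 3) / [-6] = -(1/6)s^3 + s^2 - (11/6)s + 1
L_1(s) = s(s - 2)(s - 3) / [2] = (1/2)s^3 - (5/2)s^2 + 3s
L_2(s) = s(s - 1)(s - 3) / [-2] = -(1/2)s^3 + 2s^2 - (3/2)s
L_3(s) = s(s - 1)(s - 2) / [6] = (1/6)s^3 - (1/2)s^2 + (1/3)s
f(s) = 4·L_0 + 11·L_1 + 30·L_2 + 67·L_3
  4·L_0(s) = -(2/3)s^3 + 4s^2 - (22/3)s + 4
  11·L_1(s) = (11/2)s^3 - (55/2)s^2 + 33s
  30·L_2(s) = -15s^3 + 60s^2 - 45s
  67·L_3(s) = (67/6)s^3 - (67/2)s^2 + (67/3)s
Adding term by term: s^3 + 3s^2 + 3s + 4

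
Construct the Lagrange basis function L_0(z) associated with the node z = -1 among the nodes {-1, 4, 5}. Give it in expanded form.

L_0(z) = (z - 4)(z - 5) / [(-5)·(-6)]
       = (z^2 - 9z + 20) / (30)

L_0(z) = (1/30)z^2 - (3/10)z + 2/3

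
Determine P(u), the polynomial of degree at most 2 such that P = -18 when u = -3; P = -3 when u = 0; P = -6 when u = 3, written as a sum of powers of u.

P(u) = -u^2 + 2u - 3

Build the Lagrange basis polynomials:
L_0(u) = u(u - 3) / [18] = (1/18)u^2 - (1/6)u
L_1(u) = (u + 3)(u - 3) / [-9] = -(1/9)u^2 + 1
L_2(u) = (u + 3)u / [18] = (1/18)u^2 + (1/6)u
P(u) = (-18)·L_0 + (-3)·L_1 + (-6)·L_2
  (-18)·L_0(u) = -u^2 + 3u
  (-3)·L_1(u) = (1/3)u^2 - 3
  (-6)·L_2(u) = -(1/3)u^2 - u
Adding term by term: -u^2 + 2u - 3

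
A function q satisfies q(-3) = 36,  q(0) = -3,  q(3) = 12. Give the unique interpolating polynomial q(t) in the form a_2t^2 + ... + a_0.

q(t) = 3t^2 - 4t - 3

Newton's divided differences:
q[-3,0] = (-3 - 36) / (0 - (-3)) = -13
q[0,3] = (12 - (-3)) / (3 - 0) = 5
q[-3,0,3] = (5 - (-13)) / (3 - (-3)) = 3
q(t) = 36 + (-13)·(t + 3) + 3·(t + 3)t
Expanding: q(t) = 3t^2 - 4t - 3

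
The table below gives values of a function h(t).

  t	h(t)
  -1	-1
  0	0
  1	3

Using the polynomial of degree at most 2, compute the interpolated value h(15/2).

Evaluate each Lagrange basis at t = 15/2:
L_0(15/2) = (15/2)·(13/2)/[(-1)·(-2)] = 195/8
L_1(15/2) = (17/2)·(13/2)/[(1)·(-1)] = -221/4
L_2(15/2) = (17/2)·(15/2)/[(2)·(1)] = 255/8
Sum: (-1)·(195/8) + 0 + 3·(255/8) = 285/4

285/4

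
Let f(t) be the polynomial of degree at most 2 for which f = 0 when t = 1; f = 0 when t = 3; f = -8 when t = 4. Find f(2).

8/3

Using Newton's divided-difference form:
f[1,3] = (0 - 0) / (3 - 1) = 0
f[3,4] = (-8 - 0) / (4 - 3) = -8
f[1,3,4] = (-8 - 0) / (4 - 1) = -8/3
f(2) = 0 + 0·(1) + (-8/3)·(1)·(-1) = 8/3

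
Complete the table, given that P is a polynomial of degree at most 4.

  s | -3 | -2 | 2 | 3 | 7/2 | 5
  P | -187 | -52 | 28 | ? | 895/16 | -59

53

The 5 known values determine P uniquely (degree ≤ 4).
L_0(3) = (5)·(1)·(-1/2)·(-2)/[(-1)·(-5)·(-13/2)·(-8)] = 1/52
L_1(3) = (6)·(1)·(-1/2)·(-2)/[(1)·(-4)·(-11/2)·(-7)] = -3/77
L_2(3) = (6)·(5)·(-1/2)·(-2)/[(5)·(4)·(-3/2)·(-3)] = 1/3
L_3(3) = (6)·(5)·(1)·(-2)/[(13/2)·(11/2)·(3/2)·(-3/2)] = 320/429
L_4(3) = (6)·(5)·(1)·(-1/2)/[(8)·(7)·(3)·(3/2)] = -5/84
Sum: (-187)·(1/52) + (-52)·(-3/77) + 28·(1/3) + 895/16·(320/429) + (-59)·(-5/84) = 53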